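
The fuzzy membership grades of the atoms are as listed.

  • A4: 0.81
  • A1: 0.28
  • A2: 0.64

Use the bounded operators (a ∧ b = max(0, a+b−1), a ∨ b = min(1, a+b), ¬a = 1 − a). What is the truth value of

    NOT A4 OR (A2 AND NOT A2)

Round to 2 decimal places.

NOT A4 = 1 − 0.81 = 0.19
NOT A2 = 1 − 0.64 = 0.36
A2 AND NOT A2 = max(0, a+b−1) on (0.64, 0.36) = 0.00
NOT A4 OR (A2 AND NOT A2) = min(1, a+b) on (0.19, 0.00) = 0.19

0.19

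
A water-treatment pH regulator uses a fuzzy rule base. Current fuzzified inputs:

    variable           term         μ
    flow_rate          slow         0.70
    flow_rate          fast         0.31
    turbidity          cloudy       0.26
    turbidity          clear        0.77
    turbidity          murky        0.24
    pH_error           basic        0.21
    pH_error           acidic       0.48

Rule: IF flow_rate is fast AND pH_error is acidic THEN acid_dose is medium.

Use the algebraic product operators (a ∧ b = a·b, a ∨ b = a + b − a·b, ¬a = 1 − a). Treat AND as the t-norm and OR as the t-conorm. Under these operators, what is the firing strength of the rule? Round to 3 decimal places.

0.149

firing strength: fast=0.31, acidic=0.48; AND[a·b] → w = 0.1488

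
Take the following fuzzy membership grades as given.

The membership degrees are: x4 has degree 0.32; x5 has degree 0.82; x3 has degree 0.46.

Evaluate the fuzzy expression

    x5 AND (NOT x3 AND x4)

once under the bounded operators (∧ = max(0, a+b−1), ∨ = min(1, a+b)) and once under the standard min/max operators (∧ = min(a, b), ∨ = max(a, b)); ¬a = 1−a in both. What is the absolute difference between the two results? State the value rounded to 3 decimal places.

0.320

Under bounded:
  NOT x3 = 1 − 0.46 = 0.54
  NOT x3 AND x4 = max(0, a+b−1) on (0.54, 0.32) = 0.00
  x5 AND (NOT x3 AND x4) = max(0, a+b−1) on (0.82, 0.00) = 0.00
  → value = 0.0000
Under standard min/max:
  NOT x3 = 1 − 0.46 = 0.54
  NOT x3 AND x4 = min(a, b) on (0.54, 0.32) = 0.32
  x5 AND (NOT x3 AND x4) = min(a, b) on (0.82, 0.32) = 0.32
  → value = 0.3200
|0.0000 − 0.3200| = 0.320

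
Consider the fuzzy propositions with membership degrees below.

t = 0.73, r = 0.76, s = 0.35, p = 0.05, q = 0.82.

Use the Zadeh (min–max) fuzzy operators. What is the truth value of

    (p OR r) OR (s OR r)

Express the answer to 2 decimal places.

0.76

p OR r = max(a, b) on (0.05, 0.76) = 0.76
s OR r = max(a, b) on (0.35, 0.76) = 0.76
(p OR r) OR (s OR r) = max(a, b) on (0.76, 0.76) = 0.76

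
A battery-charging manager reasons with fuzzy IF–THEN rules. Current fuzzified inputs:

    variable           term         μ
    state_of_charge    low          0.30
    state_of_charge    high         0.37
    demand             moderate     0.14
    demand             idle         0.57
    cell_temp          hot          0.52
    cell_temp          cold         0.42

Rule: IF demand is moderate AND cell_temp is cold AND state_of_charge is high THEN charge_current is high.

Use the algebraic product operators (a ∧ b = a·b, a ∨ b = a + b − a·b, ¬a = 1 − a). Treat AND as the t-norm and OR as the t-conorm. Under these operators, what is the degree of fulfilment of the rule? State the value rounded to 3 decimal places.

0.022

firing strength: moderate=0.14, cold=0.42, high=0.37; AND[a·b] → w = 0.0218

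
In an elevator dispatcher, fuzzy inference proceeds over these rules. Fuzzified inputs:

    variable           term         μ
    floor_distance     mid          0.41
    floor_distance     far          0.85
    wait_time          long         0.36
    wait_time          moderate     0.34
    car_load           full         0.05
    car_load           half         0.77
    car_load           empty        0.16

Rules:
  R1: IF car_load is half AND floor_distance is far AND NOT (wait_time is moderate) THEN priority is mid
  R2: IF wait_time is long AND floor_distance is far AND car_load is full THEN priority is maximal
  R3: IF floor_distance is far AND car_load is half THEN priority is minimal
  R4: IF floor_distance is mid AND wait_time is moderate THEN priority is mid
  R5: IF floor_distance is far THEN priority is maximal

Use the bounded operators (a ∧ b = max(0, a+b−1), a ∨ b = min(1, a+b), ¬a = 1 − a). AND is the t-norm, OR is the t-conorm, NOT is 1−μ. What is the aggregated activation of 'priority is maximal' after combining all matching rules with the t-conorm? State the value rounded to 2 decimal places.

0.85

R1: half=0.77, far=0.85, ¬moderate=1−0.34=0.66; AND[max(0, a+b−1)] → w = 0.28
R2: long=0.36, far=0.85, full=0.05; AND[max(0, a+b−1)] → w = 0.00
R3: far=0.85, half=0.77; AND[max(0, a+b−1)] → w = 0.62
R4: mid=0.41, moderate=0.34; AND[max(0, a+b−1)] → w = 0.00
R5: far=0.85 → w = 0.85
Rules with consequent 'maximal': {R2, R5} → strengths 0.00, 0.85
Aggregate via t-conorm [min(1, a+b)]: 0.85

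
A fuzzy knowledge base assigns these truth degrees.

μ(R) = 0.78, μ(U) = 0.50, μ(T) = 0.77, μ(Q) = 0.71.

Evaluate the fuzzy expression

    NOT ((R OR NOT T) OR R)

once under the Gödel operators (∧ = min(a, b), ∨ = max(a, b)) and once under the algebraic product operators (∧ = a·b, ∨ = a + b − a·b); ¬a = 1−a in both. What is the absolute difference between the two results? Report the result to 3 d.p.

Under Gödel:
  NOT T = 1 − 0.77 = 0.23
  R OR NOT T = max(a, b) on (0.78, 0.23) = 0.78
  (R OR NOT T) OR R = max(a, b) on (0.78, 0.78) = 0.78
  NOT ((R OR NOT T) OR R) = 1 − 0.78 = 0.22
  → value = 0.2200
Under algebraic product:
  NOT T = 1 − 0.7700 = 0.2300
  R OR NOT T = a + b − a·b on (0.7800, 0.2300) = 0.8306
  (R OR NOT T) OR R = a + b − a·b on (0.8306, 0.7800) = 0.9627
  NOT ((R OR NOT T) OR R) = 1 − 0.9627 = 0.0373
  → value = 0.0373
|0.2200 − 0.0373| = 0.183

0.183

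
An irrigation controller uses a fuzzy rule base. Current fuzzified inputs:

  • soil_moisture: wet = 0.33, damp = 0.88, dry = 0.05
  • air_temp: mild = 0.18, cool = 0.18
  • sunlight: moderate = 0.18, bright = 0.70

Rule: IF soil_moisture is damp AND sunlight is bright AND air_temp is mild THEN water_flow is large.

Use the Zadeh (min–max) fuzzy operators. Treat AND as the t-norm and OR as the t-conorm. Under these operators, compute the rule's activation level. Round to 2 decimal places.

firing strength: damp=0.88, bright=0.70, mild=0.18; AND[min(a, b)] → w = 0.18

0.18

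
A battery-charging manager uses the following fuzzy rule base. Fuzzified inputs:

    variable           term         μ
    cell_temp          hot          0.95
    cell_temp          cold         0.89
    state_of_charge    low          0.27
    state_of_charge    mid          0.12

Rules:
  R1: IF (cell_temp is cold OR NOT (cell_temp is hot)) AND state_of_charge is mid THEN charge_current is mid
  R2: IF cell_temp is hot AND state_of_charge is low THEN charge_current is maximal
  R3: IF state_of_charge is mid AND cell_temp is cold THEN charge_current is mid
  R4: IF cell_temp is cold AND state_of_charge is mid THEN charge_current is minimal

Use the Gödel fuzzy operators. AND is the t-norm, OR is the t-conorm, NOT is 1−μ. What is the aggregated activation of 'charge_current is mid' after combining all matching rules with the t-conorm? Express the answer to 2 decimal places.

0.12

R1: (cold=0.89 OR ¬hot=1−0.95=0.05) = 0.89; AND[min(a, b)] with mid=0.12 → w = 0.12
R2: hot=0.95, low=0.27; AND[min(a, b)] → w = 0.27
R3: mid=0.12, cold=0.89; AND[min(a, b)] → w = 0.12
R4: cold=0.89, mid=0.12; AND[min(a, b)] → w = 0.12
Rules with consequent 'mid': {R1, R3} → strengths 0.12, 0.12
Aggregate via t-conorm [max(a, b)]: 0.12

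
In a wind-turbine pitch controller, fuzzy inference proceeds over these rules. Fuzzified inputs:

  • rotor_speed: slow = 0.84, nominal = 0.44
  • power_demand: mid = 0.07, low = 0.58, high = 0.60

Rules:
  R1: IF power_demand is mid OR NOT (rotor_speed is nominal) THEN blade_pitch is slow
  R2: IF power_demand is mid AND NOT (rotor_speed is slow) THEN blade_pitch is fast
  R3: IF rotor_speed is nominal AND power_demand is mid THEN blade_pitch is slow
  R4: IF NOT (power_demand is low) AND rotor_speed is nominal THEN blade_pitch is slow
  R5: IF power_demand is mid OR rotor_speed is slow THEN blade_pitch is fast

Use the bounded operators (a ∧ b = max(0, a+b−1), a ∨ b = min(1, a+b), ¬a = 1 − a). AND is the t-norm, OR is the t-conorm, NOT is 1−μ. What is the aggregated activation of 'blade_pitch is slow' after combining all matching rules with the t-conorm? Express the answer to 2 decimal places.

0.63

R1: mid=0.07, ¬nominal=1−0.44=0.56; OR[min(1, a+b)] → w = 0.63
R2: mid=0.07, ¬slow=1−0.84=0.16; AND[max(0, a+b−1)] → w = 0.00
R3: nominal=0.44, mid=0.07; AND[max(0, a+b−1)] → w = 0.00
R4: ¬low=1−0.58=0.42, nominal=0.44; AND[max(0, a+b−1)] → w = 0.00
R5: mid=0.07, slow=0.84; OR[min(1, a+b)] → w = 0.91
Rules with consequent 'slow': {R1, R3, R4} → strengths 0.63, 0.00, 0.00
Aggregate via t-conorm [min(1, a+b)]: 0.63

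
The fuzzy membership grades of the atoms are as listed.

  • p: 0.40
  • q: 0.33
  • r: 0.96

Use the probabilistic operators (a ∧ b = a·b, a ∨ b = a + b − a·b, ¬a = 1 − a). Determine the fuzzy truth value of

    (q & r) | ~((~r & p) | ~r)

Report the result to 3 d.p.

q & r = a·b on (0.3300, 0.9600) = 0.3168
~r = 1 − 0.9600 = 0.0400
~r & p = a·b on (0.0400, 0.4000) = 0.0160
~r = 1 − 0.9600 = 0.0400
(~r & p) | ~r = a + b − a·b on (0.0160, 0.0400) = 0.0554
~((~r & p) | ~r) = 1 − 0.0554 = 0.9446
(q & r) | ~((~r & p) | ~r) = a + b − a·b on (0.3168, 0.9446) = 0.9622

0.962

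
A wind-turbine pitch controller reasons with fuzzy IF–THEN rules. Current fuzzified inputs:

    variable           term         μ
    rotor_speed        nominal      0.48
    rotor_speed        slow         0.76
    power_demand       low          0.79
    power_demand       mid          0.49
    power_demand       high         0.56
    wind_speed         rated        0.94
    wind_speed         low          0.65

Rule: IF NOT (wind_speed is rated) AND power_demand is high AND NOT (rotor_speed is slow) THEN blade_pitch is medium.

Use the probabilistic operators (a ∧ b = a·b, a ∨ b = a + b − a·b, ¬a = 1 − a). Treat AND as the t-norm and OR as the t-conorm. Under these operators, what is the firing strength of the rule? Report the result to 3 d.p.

0.008

firing strength: ¬rated=1−0.94=0.06, high=0.56, ¬slow=1−0.76=0.24; AND[a·b] → w = 0.0081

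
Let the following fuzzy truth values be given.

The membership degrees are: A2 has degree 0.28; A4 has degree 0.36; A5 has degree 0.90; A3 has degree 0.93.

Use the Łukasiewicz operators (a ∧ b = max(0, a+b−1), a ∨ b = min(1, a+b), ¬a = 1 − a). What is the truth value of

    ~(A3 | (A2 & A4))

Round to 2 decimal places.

A2 & A4 = max(0, a+b−1) on (0.28, 0.36) = 0.00
A3 | (A2 & A4) = min(1, a+b) on (0.93, 0.00) = 0.93
~(A3 | (A2 & A4)) = 1 − 0.93 = 0.07

0.07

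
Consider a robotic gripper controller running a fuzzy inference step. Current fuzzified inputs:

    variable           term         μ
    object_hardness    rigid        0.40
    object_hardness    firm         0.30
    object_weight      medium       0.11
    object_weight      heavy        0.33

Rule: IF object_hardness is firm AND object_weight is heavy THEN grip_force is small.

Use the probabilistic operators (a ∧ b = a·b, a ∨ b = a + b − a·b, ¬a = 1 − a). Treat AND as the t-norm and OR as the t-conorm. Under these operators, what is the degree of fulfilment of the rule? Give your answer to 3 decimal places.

firing strength: firm=0.30, heavy=0.33; AND[a·b] → w = 0.0990

0.099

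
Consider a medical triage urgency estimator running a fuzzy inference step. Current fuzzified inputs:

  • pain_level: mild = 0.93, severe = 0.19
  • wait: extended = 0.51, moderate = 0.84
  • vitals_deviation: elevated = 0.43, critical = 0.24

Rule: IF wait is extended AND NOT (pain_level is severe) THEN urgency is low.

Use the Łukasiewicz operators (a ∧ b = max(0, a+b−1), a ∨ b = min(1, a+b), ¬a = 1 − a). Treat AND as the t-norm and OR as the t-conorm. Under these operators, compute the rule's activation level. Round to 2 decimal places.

firing strength: extended=0.51, ¬severe=1−0.19=0.81; AND[max(0, a+b−1)] → w = 0.32

0.32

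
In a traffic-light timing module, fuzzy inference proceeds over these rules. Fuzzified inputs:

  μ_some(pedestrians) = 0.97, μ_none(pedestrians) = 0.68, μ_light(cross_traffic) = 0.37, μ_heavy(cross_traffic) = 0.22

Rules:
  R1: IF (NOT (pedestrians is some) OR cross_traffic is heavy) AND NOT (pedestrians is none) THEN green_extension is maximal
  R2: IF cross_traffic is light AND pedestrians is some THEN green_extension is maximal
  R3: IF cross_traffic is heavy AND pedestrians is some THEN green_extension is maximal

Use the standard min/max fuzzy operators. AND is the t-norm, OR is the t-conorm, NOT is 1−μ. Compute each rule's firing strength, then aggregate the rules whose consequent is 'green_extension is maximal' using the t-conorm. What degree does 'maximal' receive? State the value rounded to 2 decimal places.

0.37

R1: (¬some=1−0.97=0.03 OR heavy=0.22) = 0.22; AND[min(a, b)] with ¬none=1−0.68=0.32 → w = 0.22
R2: light=0.37, some=0.97; AND[min(a, b)] → w = 0.37
R3: heavy=0.22, some=0.97; AND[min(a, b)] → w = 0.22
Rules with consequent 'maximal': {R1, R2, R3} → strengths 0.22, 0.37, 0.22
Aggregate via t-conorm [max(a, b)]: 0.37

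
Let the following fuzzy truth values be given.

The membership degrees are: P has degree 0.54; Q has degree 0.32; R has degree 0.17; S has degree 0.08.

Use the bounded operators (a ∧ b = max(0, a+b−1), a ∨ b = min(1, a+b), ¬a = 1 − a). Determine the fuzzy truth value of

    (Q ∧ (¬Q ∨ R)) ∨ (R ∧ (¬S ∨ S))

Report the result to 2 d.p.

0.34

¬Q = 1 − 0.32 = 0.68
¬Q ∨ R = min(1, a+b) on (0.68, 0.17) = 0.85
Q ∧ (¬Q ∨ R) = max(0, a+b−1) on (0.32, 0.85) = 0.17
¬S = 1 − 0.08 = 0.92
¬S ∨ S = min(1, a+b) on (0.92, 0.08) = 1.00
R ∧ (¬S ∨ S) = max(0, a+b−1) on (0.17, 1.00) = 0.17
(Q ∧ (¬Q ∨ R)) ∨ (R ∧ (¬S ∨ S)) = min(1, a+b) on (0.17, 0.17) = 0.34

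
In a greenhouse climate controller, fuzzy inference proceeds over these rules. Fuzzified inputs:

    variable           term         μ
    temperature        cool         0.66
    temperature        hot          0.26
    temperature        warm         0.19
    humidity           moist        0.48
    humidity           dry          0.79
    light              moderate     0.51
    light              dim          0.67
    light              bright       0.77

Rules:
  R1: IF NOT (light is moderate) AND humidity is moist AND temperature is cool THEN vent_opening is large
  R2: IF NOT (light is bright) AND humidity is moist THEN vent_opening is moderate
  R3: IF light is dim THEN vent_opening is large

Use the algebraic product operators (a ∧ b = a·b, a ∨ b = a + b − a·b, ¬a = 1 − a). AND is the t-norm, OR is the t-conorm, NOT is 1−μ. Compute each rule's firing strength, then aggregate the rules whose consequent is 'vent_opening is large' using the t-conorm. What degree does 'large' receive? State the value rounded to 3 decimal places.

R1: ¬moderate=1−0.51=0.49, moist=0.48, cool=0.66; AND[a·b] → w = 0.1552
R2: ¬bright=1−0.77=0.23, moist=0.48; AND[a·b] → w = 0.1104
R3: dim=0.67 → w = 0.6700
Rules with consequent 'large': {R1, R3} → strengths 0.1552, 0.6700
Aggregate via t-conorm [a + b − a·b]: 0.7212

0.721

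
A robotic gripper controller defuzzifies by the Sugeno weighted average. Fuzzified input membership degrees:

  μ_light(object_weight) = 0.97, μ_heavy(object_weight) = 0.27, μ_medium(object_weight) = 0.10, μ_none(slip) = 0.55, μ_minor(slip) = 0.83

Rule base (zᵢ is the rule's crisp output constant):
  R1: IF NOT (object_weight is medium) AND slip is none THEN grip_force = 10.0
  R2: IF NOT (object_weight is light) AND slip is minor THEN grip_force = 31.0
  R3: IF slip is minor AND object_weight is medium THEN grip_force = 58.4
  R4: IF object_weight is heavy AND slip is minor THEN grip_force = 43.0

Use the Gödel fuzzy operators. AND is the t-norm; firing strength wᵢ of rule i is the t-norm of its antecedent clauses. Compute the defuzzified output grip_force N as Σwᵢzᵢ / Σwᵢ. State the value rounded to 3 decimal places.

R1 (z=10.0): ¬medium=1−0.10=0.90, none=0.55; AND[min(a, b)] → w = 0.55
R2 (z=31.0): ¬light=1−0.97=0.03, minor=0.83; AND[min(a, b)] → w = 0.03
R3 (z=58.4): minor=0.83, medium=0.10; AND[min(a, b)] → w = 0.10
R4 (z=43.0): heavy=0.27, minor=0.83; AND[min(a, b)] → w = 0.27
Weighted average = (0.55·10.0 + 0.03·31.0 + 0.10·58.4 + 0.27·43.0) / (0.55 + 0.03 + 0.10 + 0.27)
  = 23.8800 / 0.9500 = 25.137

25.137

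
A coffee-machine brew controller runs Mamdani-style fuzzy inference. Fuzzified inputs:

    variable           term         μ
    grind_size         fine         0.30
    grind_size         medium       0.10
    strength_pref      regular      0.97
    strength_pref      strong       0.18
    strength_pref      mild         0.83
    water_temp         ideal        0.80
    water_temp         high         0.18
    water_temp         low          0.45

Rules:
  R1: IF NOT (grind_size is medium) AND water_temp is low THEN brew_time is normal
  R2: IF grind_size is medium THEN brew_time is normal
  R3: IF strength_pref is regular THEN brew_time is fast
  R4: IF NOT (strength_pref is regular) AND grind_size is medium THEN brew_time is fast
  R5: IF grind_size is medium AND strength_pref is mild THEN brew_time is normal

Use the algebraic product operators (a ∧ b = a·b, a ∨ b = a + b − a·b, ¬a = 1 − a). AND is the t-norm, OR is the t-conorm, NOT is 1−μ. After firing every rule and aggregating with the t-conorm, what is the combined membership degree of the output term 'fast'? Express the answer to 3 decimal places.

0.970

R1: ¬medium=1−0.10=0.90, low=0.45; AND[a·b] → w = 0.4050
R2: medium=0.10 → w = 0.1000
R3: regular=0.97 → w = 0.9700
R4: ¬regular=1−0.97=0.03, medium=0.10; AND[a·b] → w = 0.0030
R5: medium=0.10, mild=0.83; AND[a·b] → w = 0.0830
Rules with consequent 'fast': {R3, R4} → strengths 0.9700, 0.0030
Aggregate via t-conorm [a + b − a·b]: 0.9701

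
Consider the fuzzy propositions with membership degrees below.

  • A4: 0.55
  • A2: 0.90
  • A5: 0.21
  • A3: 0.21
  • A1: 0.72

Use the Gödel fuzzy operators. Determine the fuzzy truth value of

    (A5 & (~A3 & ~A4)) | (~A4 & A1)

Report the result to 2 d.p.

~A3 = 1 − 0.21 = 0.79
~A4 = 1 − 0.55 = 0.45
~A3 & ~A4 = min(a, b) on (0.79, 0.45) = 0.45
A5 & (~A3 & ~A4) = min(a, b) on (0.21, 0.45) = 0.21
~A4 = 1 − 0.55 = 0.45
~A4 & A1 = min(a, b) on (0.45, 0.72) = 0.45
(A5 & (~A3 & ~A4)) | (~A4 & A1) = max(a, b) on (0.21, 0.45) = 0.45

0.45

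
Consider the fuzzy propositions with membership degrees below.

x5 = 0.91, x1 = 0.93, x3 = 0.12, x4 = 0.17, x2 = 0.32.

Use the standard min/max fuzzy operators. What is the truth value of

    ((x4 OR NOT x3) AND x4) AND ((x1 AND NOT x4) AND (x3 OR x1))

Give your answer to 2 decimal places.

NOT x3 = 1 − 0.12 = 0.88
x4 OR NOT x3 = max(a, b) on (0.17, 0.88) = 0.88
(x4 OR NOT x3) AND x4 = min(a, b) on (0.88, 0.17) = 0.17
NOT x4 = 1 − 0.17 = 0.83
x1 AND NOT x4 = min(a, b) on (0.93, 0.83) = 0.83
x3 OR x1 = max(a, b) on (0.12, 0.93) = 0.93
(x1 AND NOT x4) AND (x3 OR x1) = min(a, b) on (0.83, 0.93) = 0.83
((x4 OR NOT x3) AND x4) AND ((x1 AND NOT x4) AND (x3 OR x1)) = min(a, b) on (0.17, 0.83) = 0.17

0.17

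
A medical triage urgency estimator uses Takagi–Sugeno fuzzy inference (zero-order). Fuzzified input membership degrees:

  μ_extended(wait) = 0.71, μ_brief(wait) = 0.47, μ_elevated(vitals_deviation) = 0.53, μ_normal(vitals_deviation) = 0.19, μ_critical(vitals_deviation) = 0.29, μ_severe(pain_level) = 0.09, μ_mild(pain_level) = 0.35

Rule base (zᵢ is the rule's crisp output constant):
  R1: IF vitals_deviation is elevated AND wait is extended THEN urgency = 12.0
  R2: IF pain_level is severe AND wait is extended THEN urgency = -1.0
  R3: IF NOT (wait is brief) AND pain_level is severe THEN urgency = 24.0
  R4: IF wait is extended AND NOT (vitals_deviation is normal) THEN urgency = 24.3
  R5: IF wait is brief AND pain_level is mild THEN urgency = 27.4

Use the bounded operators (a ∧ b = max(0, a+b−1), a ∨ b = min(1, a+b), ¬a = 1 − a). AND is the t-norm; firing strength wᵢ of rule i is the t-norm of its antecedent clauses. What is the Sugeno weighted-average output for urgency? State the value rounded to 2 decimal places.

R1 (z=12.0): elevated=0.53, extended=0.71; AND[max(0, a+b−1)] → w = 0.24
R2 (z=-1.0): severe=0.09, extended=0.71; AND[max(0, a+b−1)] → w = 0.00
R3 (z=24.0): ¬brief=1−0.47=0.53, severe=0.09; AND[max(0, a+b−1)] → w = 0.00
R4 (z=24.3): extended=0.71, ¬normal=1−0.19=0.81; AND[max(0, a+b−1)] → w = 0.52
R5 (z=27.4): brief=0.47, mild=0.35; AND[max(0, a+b−1)] → w = 0.00
Weighted average = (0.24·12.0 + 0.00·-1.0 + 0.00·24.0 + 0.52·24.3 + 0.00·27.4) / (0.24 + 0.00 + 0.00 + 0.52 + 0.00)
  = 15.5160 / 0.7600 = 20.42

20.42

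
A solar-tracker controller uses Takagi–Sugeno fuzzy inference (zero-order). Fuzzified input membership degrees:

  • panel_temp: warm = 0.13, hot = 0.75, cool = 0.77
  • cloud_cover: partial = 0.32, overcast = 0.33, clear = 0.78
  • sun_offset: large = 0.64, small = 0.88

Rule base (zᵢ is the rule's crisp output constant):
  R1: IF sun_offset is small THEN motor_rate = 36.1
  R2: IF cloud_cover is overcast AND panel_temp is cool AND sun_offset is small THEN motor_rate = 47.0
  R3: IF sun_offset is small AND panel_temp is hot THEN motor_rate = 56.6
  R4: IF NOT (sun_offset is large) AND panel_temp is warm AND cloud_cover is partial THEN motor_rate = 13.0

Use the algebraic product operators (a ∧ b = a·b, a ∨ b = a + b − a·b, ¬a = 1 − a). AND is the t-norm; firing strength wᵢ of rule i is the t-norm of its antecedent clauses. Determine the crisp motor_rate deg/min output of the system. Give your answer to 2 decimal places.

44.88

R1 (z=36.1): small=0.88 → w = 0.8800
R2 (z=47.0): overcast=0.33, cool=0.77, small=0.88; AND[a·b] → w = 0.2236
R3 (z=56.6): small=0.88, hot=0.75; AND[a·b] → w = 0.6600
R4 (z=13.0): ¬large=1−0.64=0.36, warm=0.13, partial=0.32; AND[a·b] → w = 0.0150
Weighted average = (0.8800·36.1 + 0.2236·47.0 + 0.6600·56.6 + 0.0150·13.0) / (0.8800 + 0.2236 + 0.6600 + 0.0150)
  = 79.8283 / 1.7786 = 44.88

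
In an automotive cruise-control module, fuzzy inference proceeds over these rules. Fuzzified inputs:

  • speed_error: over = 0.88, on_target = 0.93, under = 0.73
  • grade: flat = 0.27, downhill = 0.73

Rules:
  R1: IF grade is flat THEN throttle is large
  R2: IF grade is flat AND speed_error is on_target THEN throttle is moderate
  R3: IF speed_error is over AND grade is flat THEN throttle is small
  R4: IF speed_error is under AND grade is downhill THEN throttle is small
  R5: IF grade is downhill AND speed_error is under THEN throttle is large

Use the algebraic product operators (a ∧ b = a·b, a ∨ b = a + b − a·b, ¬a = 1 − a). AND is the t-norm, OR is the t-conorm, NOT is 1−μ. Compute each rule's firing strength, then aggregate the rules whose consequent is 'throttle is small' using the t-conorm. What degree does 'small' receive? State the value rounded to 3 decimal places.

R1: flat=0.27 → w = 0.2700
R2: flat=0.27, on_target=0.93; AND[a·b] → w = 0.2511
R3: over=0.88, flat=0.27; AND[a·b] → w = 0.2376
R4: under=0.73, downhill=0.73; AND[a·b] → w = 0.5329
R5: downhill=0.73, under=0.73; AND[a·b] → w = 0.5329
Rules with consequent 'small': {R3, R4} → strengths 0.2376, 0.5329
Aggregate via t-conorm [a + b − a·b]: 0.6439

0.644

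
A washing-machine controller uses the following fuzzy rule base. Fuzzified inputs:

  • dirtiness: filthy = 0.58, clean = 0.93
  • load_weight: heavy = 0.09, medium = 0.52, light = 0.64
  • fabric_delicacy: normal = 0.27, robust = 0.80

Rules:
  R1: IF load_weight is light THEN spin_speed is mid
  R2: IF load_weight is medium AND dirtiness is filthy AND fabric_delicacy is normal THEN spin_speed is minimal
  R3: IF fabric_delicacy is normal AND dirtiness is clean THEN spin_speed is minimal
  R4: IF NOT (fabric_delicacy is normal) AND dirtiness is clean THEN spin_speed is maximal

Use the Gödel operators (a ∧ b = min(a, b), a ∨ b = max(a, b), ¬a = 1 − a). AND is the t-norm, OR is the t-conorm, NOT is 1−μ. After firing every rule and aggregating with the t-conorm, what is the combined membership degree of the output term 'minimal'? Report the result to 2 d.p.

R1: light=0.64 → w = 0.64
R2: medium=0.52, filthy=0.58, normal=0.27; AND[min(a, b)] → w = 0.27
R3: normal=0.27, clean=0.93; AND[min(a, b)] → w = 0.27
R4: ¬normal=1−0.27=0.73, clean=0.93; AND[min(a, b)] → w = 0.73
Rules with consequent 'minimal': {R2, R3} → strengths 0.27, 0.27
Aggregate via t-conorm [max(a, b)]: 0.27

0.27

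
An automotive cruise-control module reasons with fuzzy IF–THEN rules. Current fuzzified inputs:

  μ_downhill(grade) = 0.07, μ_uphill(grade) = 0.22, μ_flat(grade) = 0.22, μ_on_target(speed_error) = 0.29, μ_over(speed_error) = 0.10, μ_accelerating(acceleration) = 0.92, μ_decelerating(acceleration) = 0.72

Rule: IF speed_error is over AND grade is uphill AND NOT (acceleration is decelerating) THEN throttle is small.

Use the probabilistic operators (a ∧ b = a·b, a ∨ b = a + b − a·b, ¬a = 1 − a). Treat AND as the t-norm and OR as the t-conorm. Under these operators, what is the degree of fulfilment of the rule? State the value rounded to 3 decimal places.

0.006

firing strength: over=0.10, uphill=0.22, ¬decelerating=1−0.72=0.28; AND[a·b] → w = 0.0062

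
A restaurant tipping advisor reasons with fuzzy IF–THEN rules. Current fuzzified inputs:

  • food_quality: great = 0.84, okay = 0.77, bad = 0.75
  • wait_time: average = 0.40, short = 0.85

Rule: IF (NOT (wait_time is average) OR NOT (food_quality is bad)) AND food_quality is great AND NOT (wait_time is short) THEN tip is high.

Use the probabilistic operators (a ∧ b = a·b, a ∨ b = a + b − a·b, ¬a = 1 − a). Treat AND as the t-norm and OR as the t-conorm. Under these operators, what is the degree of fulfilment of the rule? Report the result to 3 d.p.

0.088

firing strength: (¬average=1−0.40=0.60 OR ¬bad=1−0.75=0.25) = 0.7000; AND[a·b] with great=0.84, ¬short=1−0.85=0.15 → w = 0.0882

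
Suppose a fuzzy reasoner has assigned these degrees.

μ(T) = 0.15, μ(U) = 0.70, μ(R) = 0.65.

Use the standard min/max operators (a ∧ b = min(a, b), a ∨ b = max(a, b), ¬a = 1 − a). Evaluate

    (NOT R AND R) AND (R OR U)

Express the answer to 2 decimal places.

NOT R = 1 − 0.65 = 0.35
NOT R AND R = min(a, b) on (0.35, 0.65) = 0.35
R OR U = max(a, b) on (0.65, 0.70) = 0.70
(NOT R AND R) AND (R OR U) = min(a, b) on (0.35, 0.70) = 0.35

0.35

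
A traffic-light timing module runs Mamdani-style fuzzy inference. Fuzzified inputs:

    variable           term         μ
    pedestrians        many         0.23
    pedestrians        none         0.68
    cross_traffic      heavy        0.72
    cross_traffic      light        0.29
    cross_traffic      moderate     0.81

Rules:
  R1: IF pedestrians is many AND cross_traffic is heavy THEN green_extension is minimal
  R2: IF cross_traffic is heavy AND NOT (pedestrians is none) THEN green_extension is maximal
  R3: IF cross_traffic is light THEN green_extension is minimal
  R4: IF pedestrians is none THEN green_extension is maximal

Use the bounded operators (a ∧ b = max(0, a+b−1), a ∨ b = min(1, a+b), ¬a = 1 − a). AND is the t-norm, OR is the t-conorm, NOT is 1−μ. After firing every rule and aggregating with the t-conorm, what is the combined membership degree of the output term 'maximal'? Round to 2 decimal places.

0.72

R1: many=0.23, heavy=0.72; AND[max(0, a+b−1)] → w = 0.00
R2: heavy=0.72, ¬none=1−0.68=0.32; AND[max(0, a+b−1)] → w = 0.04
R3: light=0.29 → w = 0.29
R4: none=0.68 → w = 0.68
Rules with consequent 'maximal': {R2, R4} → strengths 0.04, 0.68
Aggregate via t-conorm [min(1, a+b)]: 0.72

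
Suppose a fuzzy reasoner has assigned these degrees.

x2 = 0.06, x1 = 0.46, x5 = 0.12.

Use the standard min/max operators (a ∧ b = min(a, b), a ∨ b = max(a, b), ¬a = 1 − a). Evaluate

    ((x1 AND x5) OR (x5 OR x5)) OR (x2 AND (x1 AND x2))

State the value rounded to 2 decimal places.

0.12

x1 AND x5 = min(a, b) on (0.46, 0.12) = 0.12
x5 OR x5 = max(a, b) on (0.12, 0.12) = 0.12
(x1 AND x5) OR (x5 OR x5) = max(a, b) on (0.12, 0.12) = 0.12
x1 AND x2 = min(a, b) on (0.46, 0.06) = 0.06
x2 AND (x1 AND x2) = min(a, b) on (0.06, 0.06) = 0.06
((x1 AND x5) OR (x5 OR x5)) OR (x2 AND (x1 AND x2)) = max(a, b) on (0.12, 0.06) = 0.12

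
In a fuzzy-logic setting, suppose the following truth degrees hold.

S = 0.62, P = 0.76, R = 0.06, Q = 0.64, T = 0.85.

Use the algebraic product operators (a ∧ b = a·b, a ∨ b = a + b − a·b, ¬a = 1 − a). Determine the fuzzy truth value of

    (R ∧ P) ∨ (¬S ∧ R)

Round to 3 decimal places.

0.067

R ∧ P = a·b on (0.0600, 0.7600) = 0.0456
¬S = 1 − 0.6200 = 0.3800
¬S ∧ R = a·b on (0.3800, 0.0600) = 0.0228
(R ∧ P) ∨ (¬S ∧ R) = a + b − a·b on (0.0456, 0.0228) = 0.0674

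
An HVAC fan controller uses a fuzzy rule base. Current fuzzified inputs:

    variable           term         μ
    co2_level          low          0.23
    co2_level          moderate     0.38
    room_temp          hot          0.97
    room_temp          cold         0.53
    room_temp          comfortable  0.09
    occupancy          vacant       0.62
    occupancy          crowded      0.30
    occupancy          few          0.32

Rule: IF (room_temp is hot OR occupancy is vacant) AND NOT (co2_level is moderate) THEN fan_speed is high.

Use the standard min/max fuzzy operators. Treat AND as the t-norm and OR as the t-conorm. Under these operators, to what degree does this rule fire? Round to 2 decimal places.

0.62

firing strength: (hot=0.97 OR vacant=0.62) = 0.97; AND[min(a, b)] with ¬moderate=1−0.38=0.62 → w = 0.62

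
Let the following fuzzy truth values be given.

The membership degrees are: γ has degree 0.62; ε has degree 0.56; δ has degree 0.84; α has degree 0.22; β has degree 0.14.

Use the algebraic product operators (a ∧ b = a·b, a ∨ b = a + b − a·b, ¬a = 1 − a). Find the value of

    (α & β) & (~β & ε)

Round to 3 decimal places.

0.015

α & β = a·b on (0.2200, 0.1400) = 0.0308
~β = 1 − 0.1400 = 0.8600
~β & ε = a·b on (0.8600, 0.5600) = 0.4816
(α & β) & (~β & ε) = a·b on (0.0308, 0.4816) = 0.0148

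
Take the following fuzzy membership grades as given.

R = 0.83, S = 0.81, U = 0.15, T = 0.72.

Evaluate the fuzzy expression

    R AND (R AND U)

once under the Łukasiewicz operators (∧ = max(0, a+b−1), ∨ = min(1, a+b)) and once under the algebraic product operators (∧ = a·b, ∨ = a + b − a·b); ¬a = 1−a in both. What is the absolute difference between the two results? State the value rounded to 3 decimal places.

Under Łukasiewicz:
  R AND U = max(0, a+b−1) on (0.83, 0.15) = 0.00
  R AND (R AND U) = max(0, a+b−1) on (0.83, 0.00) = 0.00
  → value = 0.0000
Under algebraic product:
  R AND U = a·b on (0.8300, 0.1500) = 0.1245
  R AND (R AND U) = a·b on (0.8300, 0.1245) = 0.1033
  → value = 0.1033
|0.0000 − 0.1033| = 0.103

0.103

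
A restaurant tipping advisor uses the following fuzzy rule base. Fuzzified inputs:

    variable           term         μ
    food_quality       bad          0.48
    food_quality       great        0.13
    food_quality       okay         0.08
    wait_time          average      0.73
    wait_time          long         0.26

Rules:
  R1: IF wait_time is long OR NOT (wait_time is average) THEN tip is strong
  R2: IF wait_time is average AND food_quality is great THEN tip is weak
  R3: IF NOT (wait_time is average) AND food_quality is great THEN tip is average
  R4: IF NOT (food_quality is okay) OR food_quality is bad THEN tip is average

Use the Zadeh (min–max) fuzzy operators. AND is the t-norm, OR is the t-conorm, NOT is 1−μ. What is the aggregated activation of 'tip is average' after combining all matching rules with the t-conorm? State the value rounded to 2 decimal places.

R1: long=0.26, ¬average=1−0.73=0.27; OR[max(a, b)] → w = 0.27
R2: average=0.73, great=0.13; AND[min(a, b)] → w = 0.13
R3: ¬average=1−0.73=0.27, great=0.13; AND[min(a, b)] → w = 0.13
R4: ¬okay=1−0.08=0.92, bad=0.48; OR[max(a, b)] → w = 0.92
Rules with consequent 'average': {R3, R4} → strengths 0.13, 0.92
Aggregate via t-conorm [max(a, b)]: 0.92

0.92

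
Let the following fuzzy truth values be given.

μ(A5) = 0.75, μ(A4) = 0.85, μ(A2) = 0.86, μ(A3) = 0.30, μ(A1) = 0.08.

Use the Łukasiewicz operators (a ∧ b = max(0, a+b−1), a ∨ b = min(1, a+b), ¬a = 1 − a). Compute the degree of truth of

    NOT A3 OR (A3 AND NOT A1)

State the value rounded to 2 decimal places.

0.92

NOT A3 = 1 − 0.30 = 0.70
NOT A1 = 1 − 0.08 = 0.92
A3 AND NOT A1 = max(0, a+b−1) on (0.30, 0.92) = 0.22
NOT A3 OR (A3 AND NOT A1) = min(1, a+b) on (0.70, 0.22) = 0.92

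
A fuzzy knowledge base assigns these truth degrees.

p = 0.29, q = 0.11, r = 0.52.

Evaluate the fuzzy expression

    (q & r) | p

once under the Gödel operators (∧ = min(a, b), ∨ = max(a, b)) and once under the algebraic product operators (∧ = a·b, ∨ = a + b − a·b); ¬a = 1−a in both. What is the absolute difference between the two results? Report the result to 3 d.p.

0.041

Under Gödel:
  q & r = min(a, b) on (0.11, 0.52) = 0.11
  (q & r) | p = max(a, b) on (0.11, 0.29) = 0.29
  → value = 0.2900
Under algebraic product:
  q & r = a·b on (0.1100, 0.5200) = 0.0572
  (q & r) | p = a + b − a·b on (0.0572, 0.2900) = 0.3306
  → value = 0.3306
|0.2900 − 0.3306| = 0.041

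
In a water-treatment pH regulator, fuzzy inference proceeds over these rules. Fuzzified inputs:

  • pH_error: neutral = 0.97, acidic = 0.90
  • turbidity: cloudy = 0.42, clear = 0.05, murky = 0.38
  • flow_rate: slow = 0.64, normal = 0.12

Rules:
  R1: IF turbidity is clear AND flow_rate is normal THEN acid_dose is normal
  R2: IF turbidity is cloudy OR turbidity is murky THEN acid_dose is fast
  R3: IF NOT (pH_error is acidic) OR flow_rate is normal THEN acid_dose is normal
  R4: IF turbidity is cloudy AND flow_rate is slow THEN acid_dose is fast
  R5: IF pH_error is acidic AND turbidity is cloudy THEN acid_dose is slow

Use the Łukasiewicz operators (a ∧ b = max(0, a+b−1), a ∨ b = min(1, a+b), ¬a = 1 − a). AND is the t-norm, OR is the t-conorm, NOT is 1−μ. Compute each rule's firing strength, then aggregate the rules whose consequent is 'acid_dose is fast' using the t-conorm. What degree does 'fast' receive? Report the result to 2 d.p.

R1: clear=0.05, normal=0.12; AND[max(0, a+b−1)] → w = 0.00
R2: cloudy=0.42, murky=0.38; OR[min(1, a+b)] → w = 0.80
R3: ¬acidic=1−0.90=0.10, normal=0.12; OR[min(1, a+b)] → w = 0.22
R4: cloudy=0.42, slow=0.64; AND[max(0, a+b−1)] → w = 0.06
R5: acidic=0.90, cloudy=0.42; AND[max(0, a+b−1)] → w = 0.32
Rules with consequent 'fast': {R2, R4} → strengths 0.80, 0.06
Aggregate via t-conorm [min(1, a+b)]: 0.86

0.86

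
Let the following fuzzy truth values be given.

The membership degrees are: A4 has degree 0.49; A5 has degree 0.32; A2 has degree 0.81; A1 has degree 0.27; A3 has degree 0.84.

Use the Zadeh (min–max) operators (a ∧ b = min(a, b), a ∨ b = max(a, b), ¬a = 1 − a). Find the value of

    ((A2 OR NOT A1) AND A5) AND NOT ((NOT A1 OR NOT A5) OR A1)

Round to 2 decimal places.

NOT A1 = 1 − 0.27 = 0.73
A2 OR NOT A1 = max(a, b) on (0.81, 0.73) = 0.81
(A2 OR NOT A1) AND A5 = min(a, b) on (0.81, 0.32) = 0.32
NOT A1 = 1 − 0.27 = 0.73
NOT A5 = 1 − 0.32 = 0.68
NOT A1 OR NOT A5 = max(a, b) on (0.73, 0.68) = 0.73
(NOT A1 OR NOT A5) OR A1 = max(a, b) on (0.73, 0.27) = 0.73
NOT ((NOT A1 OR NOT A5) OR A1) = 1 − 0.73 = 0.27
((A2 OR NOT A1) AND A5) AND NOT ((NOT A1 OR NOT A5) OR A1) = min(a, b) on (0.32, 0.27) = 0.27

0.27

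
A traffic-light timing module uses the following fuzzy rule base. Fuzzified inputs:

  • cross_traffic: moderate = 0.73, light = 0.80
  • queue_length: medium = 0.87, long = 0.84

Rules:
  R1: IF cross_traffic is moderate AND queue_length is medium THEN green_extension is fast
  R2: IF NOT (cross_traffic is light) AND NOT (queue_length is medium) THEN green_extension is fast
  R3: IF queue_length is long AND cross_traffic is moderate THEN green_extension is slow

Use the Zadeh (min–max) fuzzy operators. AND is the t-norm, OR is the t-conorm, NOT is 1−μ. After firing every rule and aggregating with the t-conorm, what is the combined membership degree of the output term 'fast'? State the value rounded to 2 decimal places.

0.73

R1: moderate=0.73, medium=0.87; AND[min(a, b)] → w = 0.73
R2: ¬light=1−0.80=0.20, ¬medium=1−0.87=0.13; AND[min(a, b)] → w = 0.13
R3: long=0.84, moderate=0.73; AND[min(a, b)] → w = 0.73
Rules with consequent 'fast': {R1, R2} → strengths 0.73, 0.13
Aggregate via t-conorm [max(a, b)]: 0.73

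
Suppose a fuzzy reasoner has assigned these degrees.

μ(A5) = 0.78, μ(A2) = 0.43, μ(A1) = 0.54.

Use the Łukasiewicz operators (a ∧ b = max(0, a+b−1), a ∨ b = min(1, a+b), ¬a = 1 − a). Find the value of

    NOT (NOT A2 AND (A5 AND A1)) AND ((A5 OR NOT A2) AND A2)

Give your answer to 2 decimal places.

0.43

NOT A2 = 1 − 0.43 = 0.57
A5 AND A1 = max(0, a+b−1) on (0.78, 0.54) = 0.32
NOT A2 AND (A5 AND A1) = max(0, a+b−1) on (0.57, 0.32) = 0.00
NOT (NOT A2 AND (A5 AND A1)) = 1 − 0.00 = 1.00
NOT A2 = 1 − 0.43 = 0.57
A5 OR NOT A2 = min(1, a+b) on (0.78, 0.57) = 1.00
(A5 OR NOT A2) AND A2 = max(0, a+b−1) on (1.00, 0.43) = 0.43
NOT (NOT A2 AND (A5 AND A1)) AND ((A5 OR NOT A2) AND A2) = max(0, a+b−1) on (1.00, 0.43) = 0.43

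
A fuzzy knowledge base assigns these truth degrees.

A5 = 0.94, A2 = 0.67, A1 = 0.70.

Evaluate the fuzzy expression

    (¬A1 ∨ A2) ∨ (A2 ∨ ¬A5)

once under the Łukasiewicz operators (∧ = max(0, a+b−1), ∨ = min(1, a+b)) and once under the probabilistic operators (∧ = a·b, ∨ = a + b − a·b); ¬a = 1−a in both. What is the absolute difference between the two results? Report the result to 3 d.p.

0.072

Under Łukasiewicz:
  ¬A1 = 1 − 0.70 = 0.30
  ¬A1 ∨ A2 = min(1, a+b) on (0.30, 0.67) = 0.97
  ¬A5 = 1 − 0.94 = 0.06
  A2 ∨ ¬A5 = min(1, a+b) on (0.67, 0.06) = 0.73
  (¬A1 ∨ A2) ∨ (A2 ∨ ¬A5) = min(1, a+b) on (0.97, 0.73) = 1.00
  → value = 1.0000
Under probabilistic:
  ¬A1 = 1 − 0.7000 = 0.3000
  ¬A1 ∨ A2 = a + b − a·b on (0.3000, 0.6700) = 0.7690
  ¬A5 = 1 − 0.9400 = 0.0600
  A2 ∨ ¬A5 = a + b − a·b on (0.6700, 0.0600) = 0.6898
  (¬A1 ∨ A2) ∨ (A2 ∨ ¬A5) = a + b − a·b on (0.7690, 0.6898) = 0.9283
  → value = 0.9283
|1.0000 − 0.9283| = 0.072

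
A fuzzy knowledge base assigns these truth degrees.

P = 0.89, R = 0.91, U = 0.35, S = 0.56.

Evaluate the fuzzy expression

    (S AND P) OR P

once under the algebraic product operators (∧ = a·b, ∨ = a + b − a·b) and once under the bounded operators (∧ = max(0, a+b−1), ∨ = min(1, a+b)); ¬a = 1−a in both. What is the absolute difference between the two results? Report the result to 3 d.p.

Under algebraic product:
  S AND P = a·b on (0.5600, 0.8900) = 0.4984
  (S AND P) OR P = a + b − a·b on (0.4984, 0.8900) = 0.9448
  → value = 0.9448
Under bounded:
  S AND P = max(0, a+b−1) on (0.56, 0.89) = 0.45
  (S AND P) OR P = min(1, a+b) on (0.45, 0.89) = 1.00
  → value = 1.0000
|0.9448 − 1.0000| = 0.055

0.055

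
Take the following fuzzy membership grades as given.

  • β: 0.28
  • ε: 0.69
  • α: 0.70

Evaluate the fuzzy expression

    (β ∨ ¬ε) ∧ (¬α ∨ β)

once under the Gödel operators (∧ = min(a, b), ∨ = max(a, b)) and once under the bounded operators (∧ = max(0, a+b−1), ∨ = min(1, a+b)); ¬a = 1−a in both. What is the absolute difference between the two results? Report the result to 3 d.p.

0.130

Under Gödel:
  ¬ε = 1 − 0.69 = 0.31
  β ∨ ¬ε = max(a, b) on (0.28, 0.31) = 0.31
  ¬α = 1 − 0.70 = 0.30
  ¬α ∨ β = max(a, b) on (0.30, 0.28) = 0.30
  (β ∨ ¬ε) ∧ (¬α ∨ β) = min(a, b) on (0.31, 0.30) = 0.30
  → value = 0.3000
Under bounded:
  ¬ε = 1 − 0.69 = 0.31
  β ∨ ¬ε = min(1, a+b) on (0.28, 0.31) = 0.59
  ¬α = 1 − 0.70 = 0.30
  ¬α ∨ β = min(1, a+b) on (0.30, 0.28) = 0.58
  (β ∨ ¬ε) ∧ (¬α ∨ β) = max(0, a+b−1) on (0.59, 0.58) = 0.17
  → value = 0.1700
|0.3000 − 0.1700| = 0.130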